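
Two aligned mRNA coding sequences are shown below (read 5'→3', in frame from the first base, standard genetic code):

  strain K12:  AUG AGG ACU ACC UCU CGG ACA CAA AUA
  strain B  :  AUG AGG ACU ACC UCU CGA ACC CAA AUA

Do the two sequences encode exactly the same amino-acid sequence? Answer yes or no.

Codon 1: AUG Met / AUG Met — identical.
Codon 2: AGG Arg / AGG Arg — identical.
Codon 3: ACU Thr / ACU Thr — identical.
Codon 4: ACC Thr / ACC Thr — identical.
Codon 5: UCU Ser / UCU Ser — identical.
Codon 6: CGG Arg / CGA Arg — synonymous.
Codon 7: ACA Thr / ACC Thr — synonymous.
Codon 8: CAA Gln / CAA Gln — identical.
Codon 9: AUA Ile / AUA Ile — identical.
Nonsynonymous differences: 0 → same protein.

yes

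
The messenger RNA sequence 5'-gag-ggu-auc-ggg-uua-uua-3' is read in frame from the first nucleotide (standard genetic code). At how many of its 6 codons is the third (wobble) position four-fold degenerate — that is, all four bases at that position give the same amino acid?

2

Codon 1 GAG (Glu): third position 2-fold.
Codon 2 GGU (Gly): third position 4-fold.
Codon 3 AUC (Ile): third position 3-fold.
Codon 4 GGG (Gly): third position 4-fold.
Codon 5 UUA (Leu): third position 2-fold.
Codon 6 UUA (Leu): third position 2-fold.
Four-fold degenerate third positions: 2.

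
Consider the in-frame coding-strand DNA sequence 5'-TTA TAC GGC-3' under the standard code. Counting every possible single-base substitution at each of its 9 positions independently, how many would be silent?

6

Codon 1 (TTA, Leu): 2 synonymous substitutions.
Codon 2 (TAC, Tyr): 1 synonymous substitution.
Codon 3 (GGC, Gly): 3 synonymous substitutions.
Total: 2 + 1 + 3 = 6.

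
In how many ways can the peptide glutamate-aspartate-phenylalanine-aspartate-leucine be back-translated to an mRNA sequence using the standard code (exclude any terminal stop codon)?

96

Glu: 2 codons.
Asp: 2 codons.
Phe: 2 codons.
Asp: 2 codons.
Leu: 6 codons.
2 × 2 × 2 × 2 × 6 = 96.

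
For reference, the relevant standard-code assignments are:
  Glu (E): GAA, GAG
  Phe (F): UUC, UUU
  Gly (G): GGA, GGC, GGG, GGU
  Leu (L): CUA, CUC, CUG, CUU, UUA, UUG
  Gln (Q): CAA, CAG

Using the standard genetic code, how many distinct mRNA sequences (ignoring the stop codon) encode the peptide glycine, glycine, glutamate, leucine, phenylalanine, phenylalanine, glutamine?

1536

Gly: 4 codons.
Gly: 4 codons.
Glu: 2 codons.
Leu: 6 codons.
Phe: 2 codons.
Phe: 2 codons.
Gln: 2 codons.
4 × 4 × 2 × 6 × 2 × 2 × 2 = 1536.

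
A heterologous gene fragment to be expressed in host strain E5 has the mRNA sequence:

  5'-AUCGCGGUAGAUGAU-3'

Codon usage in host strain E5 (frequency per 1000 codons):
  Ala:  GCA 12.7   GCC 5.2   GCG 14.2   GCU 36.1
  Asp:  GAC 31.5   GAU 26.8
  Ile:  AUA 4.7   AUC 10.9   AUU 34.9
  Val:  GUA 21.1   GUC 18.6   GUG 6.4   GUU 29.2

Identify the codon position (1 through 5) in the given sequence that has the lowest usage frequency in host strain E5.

1

Codon 1 AUC (Ile): 10.9 per 1000.
Codon 2 GCG (Ala): 14.2 per 1000.
Codon 3 GUA (Val): 21.1 per 1000.
Codon 4 GAU (Asp): 26.8 per 1000.
Codon 5 GAU (Asp): 26.8 per 1000.
Lowest frequency is 10.9 at codon 1.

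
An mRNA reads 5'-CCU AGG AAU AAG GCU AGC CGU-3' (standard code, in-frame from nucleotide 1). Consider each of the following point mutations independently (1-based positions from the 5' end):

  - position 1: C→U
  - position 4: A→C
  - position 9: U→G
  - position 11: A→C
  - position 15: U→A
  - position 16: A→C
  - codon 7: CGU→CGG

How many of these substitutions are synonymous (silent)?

3

Codon 1: CCU (Pro) → UCU (Ser) — missense.
Codon 2: AGG (Arg) → CGG (Arg) — synonymous.
Codon 3: AAU (Asn) → AAG (Lys) — missense.
Codon 4: AAG (Lys) → ACG (Thr) — missense.
Codon 5: GCU (Ala) → GCA (Ala) — synonymous.
Codon 6: AGC (Ser) → CGC (Arg) — missense.
Codon 7: CGU (Arg) → CGG (Arg) — synonymous.
Synonymous: 3 of 7.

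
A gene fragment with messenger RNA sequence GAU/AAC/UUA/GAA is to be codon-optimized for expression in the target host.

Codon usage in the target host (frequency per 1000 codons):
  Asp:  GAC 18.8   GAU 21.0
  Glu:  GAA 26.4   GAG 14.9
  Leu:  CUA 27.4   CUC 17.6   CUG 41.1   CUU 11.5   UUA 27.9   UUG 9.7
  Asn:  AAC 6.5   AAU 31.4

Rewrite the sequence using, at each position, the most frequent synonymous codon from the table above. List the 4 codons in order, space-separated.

GAU AAU CUG GAA

Codon 1 (Asp): best is GAU at 21.0.
Codon 2 (Asn): best is AAU at 31.4.
Codon 3 (Leu): best is CUG at 41.1.
Codon 4 (Glu): best is GAA at 26.4.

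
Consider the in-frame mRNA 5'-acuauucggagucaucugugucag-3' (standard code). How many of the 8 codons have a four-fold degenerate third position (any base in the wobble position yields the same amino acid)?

3

Codon 1 ACU (Thr): third position 4-fold.
Codon 2 AUU (Ile): third position 3-fold.
Codon 3 CGG (Arg): third position 4-fold.
Codon 4 AGU (Ser): third position 2-fold.
Codon 5 CAU (His): third position 2-fold.
Codon 6 CUG (Leu): third position 4-fold.
Codon 7 UGU (Cys): third position 2-fold.
Codon 8 CAG (Gln): third position 2-fold.
Four-fold degenerate third positions: 3.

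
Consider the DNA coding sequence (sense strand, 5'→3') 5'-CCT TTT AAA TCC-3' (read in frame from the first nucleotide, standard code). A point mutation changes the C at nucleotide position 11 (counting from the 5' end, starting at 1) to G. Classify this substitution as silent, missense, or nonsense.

missense

Position 11 falls in codon 4: TCC → Ser.
After the substitution the codon is TGC → Cys.
Ser ≠ Cys, so this is a missense mutation.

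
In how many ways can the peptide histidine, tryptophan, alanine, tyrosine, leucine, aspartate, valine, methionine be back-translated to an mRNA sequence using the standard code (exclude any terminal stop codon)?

His: 2 codons.
Trp: 1 codon.
Ala: 4 codons.
Tyr: 2 codons.
Leu: 6 codons.
Asp: 2 codons.
Val: 4 codons.
Met: 1 codon.
2 × 1 × 4 × 2 × 6 × 2 × 4 × 1 = 768.

768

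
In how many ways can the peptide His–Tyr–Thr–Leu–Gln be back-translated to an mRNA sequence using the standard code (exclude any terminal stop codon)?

192

His: 2 codons.
Tyr: 2 codons.
Thr: 4 codons.
Leu: 6 codons.
Gln: 2 codons.
2 × 2 × 4 × 6 × 2 = 192.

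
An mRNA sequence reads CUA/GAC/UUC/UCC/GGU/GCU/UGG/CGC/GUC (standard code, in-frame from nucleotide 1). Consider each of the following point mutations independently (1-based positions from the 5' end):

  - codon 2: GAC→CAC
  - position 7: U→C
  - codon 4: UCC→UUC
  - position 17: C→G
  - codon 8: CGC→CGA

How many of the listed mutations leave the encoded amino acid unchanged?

1

Codon 2: GAC (Asp) → CAC (His) — missense.
Codon 3: UUC (Phe) → CUC (Leu) — missense.
Codon 4: UCC (Ser) → UUC (Phe) — missense.
Codon 6: GCU (Ala) → GGU (Gly) — missense.
Codon 8: CGC (Arg) → CGA (Arg) — synonymous.
Synonymous: 1 of 5.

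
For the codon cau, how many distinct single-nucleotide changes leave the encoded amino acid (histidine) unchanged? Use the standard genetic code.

1

Position 1: none → 0 synonymous.
Position 2: none → 0 synonymous.
Position 3: CAC → 1 synonymous.
Total: 0 + 0 + 1 = 1.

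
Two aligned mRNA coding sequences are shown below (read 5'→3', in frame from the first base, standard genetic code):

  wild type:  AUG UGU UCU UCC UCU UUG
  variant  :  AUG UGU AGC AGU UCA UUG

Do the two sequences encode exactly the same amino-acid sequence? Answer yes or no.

Codon 1: AUG Met / AUG Met — identical.
Codon 2: UGU Cys / UGU Cys — identical.
Codon 3: UCU Ser / AGC Ser — synonymous.
Codon 4: UCC Ser / AGU Ser — synonymous.
Codon 5: UCU Ser / UCA Ser — synonymous.
Codon 6: UUG Leu / UUG Leu — identical.
Nonsynonymous differences: 0 → same protein.

yes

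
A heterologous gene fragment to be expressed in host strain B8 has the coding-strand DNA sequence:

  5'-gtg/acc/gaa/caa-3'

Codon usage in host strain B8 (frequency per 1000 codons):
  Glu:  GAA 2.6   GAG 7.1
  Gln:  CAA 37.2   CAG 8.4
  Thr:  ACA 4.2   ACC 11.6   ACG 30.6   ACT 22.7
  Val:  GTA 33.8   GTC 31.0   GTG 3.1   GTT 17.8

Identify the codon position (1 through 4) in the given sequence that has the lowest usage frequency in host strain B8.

3

Codon 1 GTG (Val): 3.1 per 1000.
Codon 2 ACC (Thr): 11.6 per 1000.
Codon 3 GAA (Glu): 2.6 per 1000.
Codon 4 CAA (Gln): 37.2 per 1000.
Lowest frequency is 2.6 at codon 3.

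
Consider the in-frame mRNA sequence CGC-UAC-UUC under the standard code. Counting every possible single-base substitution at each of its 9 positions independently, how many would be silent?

5

Codon 1 (CGC, Arg): 3 synonymous substitutions.
Codon 2 (UAC, Tyr): 1 synonymous substitution.
Codon 3 (UUC, Phe): 1 synonymous substitution.
Total: 3 + 1 + 1 = 5.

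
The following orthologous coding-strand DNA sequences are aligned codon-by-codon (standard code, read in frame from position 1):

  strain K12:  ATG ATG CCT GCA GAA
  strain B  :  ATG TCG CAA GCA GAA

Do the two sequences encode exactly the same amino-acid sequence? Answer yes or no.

no

Codon 1: ATG Met / ATG Met — identical.
Codon 2: ATG Met / TCG Ser — nonsynonymous.
Codon 3: CCT Pro / CAA Gln — nonsynonymous.
Codon 4: GCA Ala / GCA Ala — identical.
Codon 5: GAA Glu / GAA Glu — identical.
Nonsynonymous differences: 2 → different protein.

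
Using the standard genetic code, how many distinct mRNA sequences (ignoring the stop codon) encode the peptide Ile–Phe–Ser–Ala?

Ile: 3 codons.
Phe: 2 codons.
Ser: 6 codons.
Ala: 4 codons.
3 × 2 × 6 × 4 = 144.

144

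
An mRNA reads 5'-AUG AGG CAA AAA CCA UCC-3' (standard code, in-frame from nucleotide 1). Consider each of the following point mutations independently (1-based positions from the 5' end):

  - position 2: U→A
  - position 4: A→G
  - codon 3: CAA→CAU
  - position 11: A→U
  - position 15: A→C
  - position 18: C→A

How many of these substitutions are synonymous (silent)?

2

Codon 1: AUG (Met) → AAG (Lys) — missense.
Codon 2: AGG (Arg) → GGG (Gly) — missense.
Codon 3: CAA (Gln) → CAU (His) — missense.
Codon 4: AAA (Lys) → AUA (Ile) — missense.
Codon 5: CCA (Pro) → CCC (Pro) — synonymous.
Codon 6: UCC (Ser) → UCA (Ser) — synonymous.
Synonymous: 2 of 6.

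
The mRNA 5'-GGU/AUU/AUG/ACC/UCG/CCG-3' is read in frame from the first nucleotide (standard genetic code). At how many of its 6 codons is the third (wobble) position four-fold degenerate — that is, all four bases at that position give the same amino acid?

Codon 1 GGU (Gly): third position 4-fold.
Codon 2 AUU (Ile): third position 3-fold.
Codon 3 AUG (Met): third position 1-fold.
Codon 4 ACC (Thr): third position 4-fold.
Codon 5 UCG (Ser): third position 4-fold.
Codon 6 CCG (Pro): third position 4-fold.
Four-fold degenerate third positions: 4.

4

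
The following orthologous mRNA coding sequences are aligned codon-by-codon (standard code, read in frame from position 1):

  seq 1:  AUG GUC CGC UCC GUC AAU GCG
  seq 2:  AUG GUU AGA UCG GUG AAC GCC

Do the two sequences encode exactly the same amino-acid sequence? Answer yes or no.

Codon 1: AUG Met / AUG Met — identical.
Codon 2: GUC Val / GUU Val — synonymous.
Codon 3: CGC Arg / AGA Arg — synonymous.
Codon 4: UCC Ser / UCG Ser — synonymous.
Codon 5: GUC Val / GUG Val — synonymous.
Codon 6: AAU Asn / AAC Asn — synonymous.
Codon 7: GCG Ala / GCC Ala — synonymous.
Nonsynonymous differences: 0 → same protein.

yes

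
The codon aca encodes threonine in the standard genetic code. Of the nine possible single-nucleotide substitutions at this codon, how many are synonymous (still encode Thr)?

3

Position 1: none → 0 synonymous.
Position 2: none → 0 synonymous.
Position 3: ACU, ACC, ACG → 3 synonymous.
Total: 0 + 0 + 3 = 3.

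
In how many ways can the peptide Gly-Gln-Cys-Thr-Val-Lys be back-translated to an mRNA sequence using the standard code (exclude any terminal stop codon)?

Gly: 4 codons.
Gln: 2 codons.
Cys: 2 codons.
Thr: 4 codons.
Val: 4 codons.
Lys: 2 codons.
4 × 2 × 2 × 4 × 4 × 2 = 512.

512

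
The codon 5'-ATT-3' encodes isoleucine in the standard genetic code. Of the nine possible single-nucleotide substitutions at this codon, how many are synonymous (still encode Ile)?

2

Position 1: none → 0 synonymous.
Position 2: none → 0 synonymous.
Position 3: ATC, ATA → 2 synonymous.
Total: 0 + 0 + 2 = 2.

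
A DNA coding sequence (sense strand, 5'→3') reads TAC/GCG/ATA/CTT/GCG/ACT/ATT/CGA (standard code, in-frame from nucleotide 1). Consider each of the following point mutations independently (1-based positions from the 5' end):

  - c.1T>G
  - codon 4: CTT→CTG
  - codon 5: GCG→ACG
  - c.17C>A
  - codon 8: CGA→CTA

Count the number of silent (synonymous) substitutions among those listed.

1

Codon 1: TAC (Tyr) → GAC (Asp) — missense.
Codon 4: CTT (Leu) → CTG (Leu) — synonymous.
Codon 5: GCG (Ala) → ACG (Thr) — missense.
Codon 6: ACT (Thr) → AAT (Asn) — missense.
Codon 8: CGA (Arg) → CTA (Leu) — missense.
Synonymous: 1 of 5.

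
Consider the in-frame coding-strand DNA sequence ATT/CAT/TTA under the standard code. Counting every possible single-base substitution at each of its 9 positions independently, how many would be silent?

Codon 1 (ATT, Ile): 2 synonymous substitutions.
Codon 2 (CAT, His): 1 synonymous substitution.
Codon 3 (TTA, Leu): 2 synonymous substitutions.
Total: 2 + 1 + 2 = 5.

5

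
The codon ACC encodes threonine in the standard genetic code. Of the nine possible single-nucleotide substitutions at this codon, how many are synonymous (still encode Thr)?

Position 1: none → 0 synonymous.
Position 2: none → 0 synonymous.
Position 3: ACU, ACA, ACG → 3 synonymous.
Total: 0 + 0 + 3 = 3.

3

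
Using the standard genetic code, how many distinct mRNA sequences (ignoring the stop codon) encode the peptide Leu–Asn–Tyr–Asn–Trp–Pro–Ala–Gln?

1536

Leu: 6 codons.
Asn: 2 codons.
Tyr: 2 codons.
Asn: 2 codons.
Trp: 1 codon.
Pro: 4 codons.
Ala: 4 codons.
Gln: 2 codons.
6 × 2 × 2 × 2 × 1 × 4 × 4 × 2 = 1536.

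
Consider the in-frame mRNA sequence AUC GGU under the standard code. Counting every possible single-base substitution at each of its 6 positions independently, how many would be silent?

5

Codon 1 (AUC, Ile): 2 synonymous substitutions.
Codon 2 (GGU, Gly): 3 synonymous substitutions.
Total: 2 + 3 = 5.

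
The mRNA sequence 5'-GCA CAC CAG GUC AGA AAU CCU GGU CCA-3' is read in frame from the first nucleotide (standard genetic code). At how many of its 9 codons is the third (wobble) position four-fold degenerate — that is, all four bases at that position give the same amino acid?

Codon 1 GCA (Ala): third position 4-fold.
Codon 2 CAC (His): third position 2-fold.
Codon 3 CAG (Gln): third position 2-fold.
Codon 4 GUC (Val): third position 4-fold.
Codon 5 AGA (Arg): third position 2-fold.
Codon 6 AAU (Asn): third position 2-fold.
Codon 7 CCU (Pro): third position 4-fold.
Codon 8 GGU (Gly): third position 4-fold.
Codon 9 CCA (Pro): third position 4-fold.
Four-fold degenerate third positions: 5.

5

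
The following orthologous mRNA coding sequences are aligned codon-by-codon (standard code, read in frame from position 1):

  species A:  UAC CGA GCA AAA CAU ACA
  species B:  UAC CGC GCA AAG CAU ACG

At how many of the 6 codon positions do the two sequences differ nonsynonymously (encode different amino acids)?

0

Codon 1: UAC Tyr / UAC Tyr — identical.
Codon 2: CGA Arg / CGC Arg — synonymous.
Codon 3: GCA Ala / GCA Ala — identical.
Codon 4: AAA Lys / AAG Lys — synonymous.
Codon 5: CAU His / CAU His — identical.
Codon 6: ACA Thr / ACG Thr — synonymous.
Nonsynonymous differences: 0.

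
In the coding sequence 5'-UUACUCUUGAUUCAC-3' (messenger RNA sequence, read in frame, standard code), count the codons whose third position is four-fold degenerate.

Codon 1 UUA (Leu): third position 2-fold.
Codon 2 CUC (Leu): third position 4-fold.
Codon 3 UUG (Leu): third position 2-fold.
Codon 4 AUU (Ile): third position 3-fold.
Codon 5 CAC (His): third position 2-fold.
Four-fold degenerate third positions: 1.

1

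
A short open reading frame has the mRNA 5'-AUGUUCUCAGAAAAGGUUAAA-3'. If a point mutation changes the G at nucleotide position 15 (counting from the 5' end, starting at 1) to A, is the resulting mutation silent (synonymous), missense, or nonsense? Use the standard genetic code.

Position 15 falls in codon 5: AAG → Lys.
After the substitution the codon is AAA → Lys.
Both encode Lys, so the change is synonymous.

silent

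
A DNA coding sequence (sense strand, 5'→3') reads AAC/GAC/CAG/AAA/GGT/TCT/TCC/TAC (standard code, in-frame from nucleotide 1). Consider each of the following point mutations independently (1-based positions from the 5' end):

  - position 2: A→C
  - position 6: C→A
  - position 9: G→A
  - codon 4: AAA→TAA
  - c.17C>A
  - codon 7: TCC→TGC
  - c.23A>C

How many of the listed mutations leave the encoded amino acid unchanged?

1

Codon 1: AAC (Asn) → ACC (Thr) — missense.
Codon 2: GAC (Asp) → GAA (Glu) — missense.
Codon 3: CAG (Gln) → CAA (Gln) — synonymous.
Codon 4: AAA (Lys) → TAA (Stop) — nonsense.
Codon 6: TCT (Ser) → TAT (Tyr) — missense.
Codon 7: TCC (Ser) → TGC (Cys) — missense.
Codon 8: TAC (Tyr) → TCC (Ser) — missense.
Synonymous: 1 of 7.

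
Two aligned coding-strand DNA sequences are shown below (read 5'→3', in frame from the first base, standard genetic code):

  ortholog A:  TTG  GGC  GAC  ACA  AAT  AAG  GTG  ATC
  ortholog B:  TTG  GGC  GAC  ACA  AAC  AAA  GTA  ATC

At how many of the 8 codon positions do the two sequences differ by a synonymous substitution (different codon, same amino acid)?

3

Codon 1: TTG Leu / TTG Leu — identical.
Codon 2: GGC Gly / GGC Gly — identical.
Codon 3: GAC Asp / GAC Asp — identical.
Codon 4: ACA Thr / ACA Thr — identical.
Codon 5: AAT Asn / AAC Asn — synonymous.
Codon 6: AAG Lys / AAA Lys — synonymous.
Codon 7: GTG Val / GTA Val — synonymous.
Codon 8: ATC Ile / ATC Ile — identical.
Synonymous differences: 3.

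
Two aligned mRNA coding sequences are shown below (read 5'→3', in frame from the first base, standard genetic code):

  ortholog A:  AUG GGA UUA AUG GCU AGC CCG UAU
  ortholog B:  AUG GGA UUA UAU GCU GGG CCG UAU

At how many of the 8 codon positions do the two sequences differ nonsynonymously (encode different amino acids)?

2

Codon 1: AUG Met / AUG Met — identical.
Codon 2: GGA Gly / GGA Gly — identical.
Codon 3: UUA Leu / UUA Leu — identical.
Codon 4: AUG Met / UAU Tyr — nonsynonymous.
Codon 5: GCU Ala / GCU Ala — identical.
Codon 6: AGC Ser / GGG Gly — nonsynonymous.
Codon 7: CCG Pro / CCG Pro — identical.
Codon 8: UAU Tyr / UAU Tyr — identical.
Nonsynonymous differences: 2.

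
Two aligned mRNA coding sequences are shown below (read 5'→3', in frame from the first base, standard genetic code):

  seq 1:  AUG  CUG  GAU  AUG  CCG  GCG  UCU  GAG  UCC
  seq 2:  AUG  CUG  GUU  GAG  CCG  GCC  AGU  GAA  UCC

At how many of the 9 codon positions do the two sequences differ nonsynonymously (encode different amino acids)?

Codon 1: AUG Met / AUG Met — identical.
Codon 2: CUG Leu / CUG Leu — identical.
Codon 3: GAU Asp / GUU Val — nonsynonymous.
Codon 4: AUG Met / GAG Glu — nonsynonymous.
Codon 5: CCG Pro / CCG Pro — identical.
Codon 6: GCG Ala / GCC Ala — synonymous.
Codon 7: UCU Ser / AGU Ser — synonymous.
Codon 8: GAG Glu / GAA Glu — synonymous.
Codon 9: UCC Ser / UCC Ser — identical.
Nonsynonymous differences: 2.

2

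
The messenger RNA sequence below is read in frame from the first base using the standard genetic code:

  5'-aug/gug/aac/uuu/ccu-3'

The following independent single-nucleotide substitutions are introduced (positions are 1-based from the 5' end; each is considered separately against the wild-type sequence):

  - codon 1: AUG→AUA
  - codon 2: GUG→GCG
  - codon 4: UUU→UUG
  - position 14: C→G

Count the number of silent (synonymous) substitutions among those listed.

0

Codon 1: AUG (Met) → AUA (Ile) — missense.
Codon 2: GUG (Val) → GCG (Ala) — missense.
Codon 4: UUU (Phe) → UUG (Leu) — missense.
Codon 5: CCU (Pro) → CGU (Arg) — missense.
Synonymous: 0 of 4.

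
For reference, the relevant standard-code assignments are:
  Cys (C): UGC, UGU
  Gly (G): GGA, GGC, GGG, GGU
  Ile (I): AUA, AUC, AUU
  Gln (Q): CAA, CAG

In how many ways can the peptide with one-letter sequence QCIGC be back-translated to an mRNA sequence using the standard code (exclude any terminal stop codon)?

Gln: 2 codons.
Cys: 2 codons.
Ile: 3 codons.
Gly: 4 codons.
Cys: 2 codons.
2 × 2 × 3 × 4 × 2 = 96.

96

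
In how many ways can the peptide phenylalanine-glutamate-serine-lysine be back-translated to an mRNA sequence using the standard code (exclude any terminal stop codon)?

Phe: 2 codons.
Glu: 2 codons.
Ser: 6 codons.
Lys: 2 codons.
2 × 2 × 6 × 2 = 48.

48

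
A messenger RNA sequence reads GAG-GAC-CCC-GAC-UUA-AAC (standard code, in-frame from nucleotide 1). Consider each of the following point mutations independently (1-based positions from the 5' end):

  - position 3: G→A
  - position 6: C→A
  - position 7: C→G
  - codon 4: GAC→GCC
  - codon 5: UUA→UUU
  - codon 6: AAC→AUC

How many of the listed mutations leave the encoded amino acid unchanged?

Codon 1: GAG (Glu) → GAA (Glu) — synonymous.
Codon 2: GAC (Asp) → GAA (Glu) — missense.
Codon 3: CCC (Pro) → GCC (Ala) — missense.
Codon 4: GAC (Asp) → GCC (Ala) — missense.
Codon 5: UUA (Leu) → UUU (Phe) — missense.
Codon 6: AAC (Asn) → AUC (Ile) — missense.
Synonymous: 1 of 6.

1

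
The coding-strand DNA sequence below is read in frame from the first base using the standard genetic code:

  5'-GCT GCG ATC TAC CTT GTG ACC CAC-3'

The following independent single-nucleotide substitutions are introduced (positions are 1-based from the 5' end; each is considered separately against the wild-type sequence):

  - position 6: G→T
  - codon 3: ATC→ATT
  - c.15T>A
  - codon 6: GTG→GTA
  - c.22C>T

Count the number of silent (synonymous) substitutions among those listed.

Codon 2: GCG (Ala) → GCT (Ala) — synonymous.
Codon 3: ATC (Ile) → ATT (Ile) — synonymous.
Codon 5: CTT (Leu) → CTA (Leu) — synonymous.
Codon 6: GTG (Val) → GTA (Val) — synonymous.
Codon 8: CAC (His) → TAC (Tyr) — missense.
Synonymous: 4 of 5.

4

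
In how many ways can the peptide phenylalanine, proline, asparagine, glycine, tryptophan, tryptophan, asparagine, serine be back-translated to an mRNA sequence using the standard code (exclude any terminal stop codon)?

Phe: 2 codons.
Pro: 4 codons.
Asn: 2 codons.
Gly: 4 codons.
Trp: 1 codon.
Trp: 1 codon.
Asn: 2 codons.
Ser: 6 codons.
2 × 4 × 2 × 4 × 1 × 1 × 2 × 6 = 768.

768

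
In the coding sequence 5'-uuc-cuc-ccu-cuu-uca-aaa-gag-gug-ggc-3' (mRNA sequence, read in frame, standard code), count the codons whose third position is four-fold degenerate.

Codon 1 UUC (Phe): third position 2-fold.
Codon 2 CUC (Leu): third position 4-fold.
Codon 3 CCU (Pro): third position 4-fold.
Codon 4 CUU (Leu): third position 4-fold.
Codon 5 UCA (Ser): third position 4-fold.
Codon 6 AAA (Lys): third position 2-fold.
Codon 7 GAG (Glu): third position 2-fold.
Codon 8 GUG (Val): third position 4-fold.
Codon 9 GGC (Gly): third position 4-fold.
Four-fold degenerate third positions: 6.

6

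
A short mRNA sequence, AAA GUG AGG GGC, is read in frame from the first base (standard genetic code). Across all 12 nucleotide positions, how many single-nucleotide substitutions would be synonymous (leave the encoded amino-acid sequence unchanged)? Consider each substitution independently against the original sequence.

9

Codon 1 (AAA, Lys): 1 synonymous substitution.
Codon 2 (GUG, Val): 3 synonymous substitutions.
Codon 3 (AGG, Arg): 2 synonymous substitutions.
Codon 4 (GGC, Gly): 3 synonymous substitutions.
Total: 1 + 3 + 2 + 3 = 9.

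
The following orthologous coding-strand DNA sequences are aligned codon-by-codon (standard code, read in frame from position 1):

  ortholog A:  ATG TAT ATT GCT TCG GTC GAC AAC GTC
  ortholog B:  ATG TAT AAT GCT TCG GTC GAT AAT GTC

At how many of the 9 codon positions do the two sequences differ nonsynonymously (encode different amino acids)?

Codon 1: ATG Met / ATG Met — identical.
Codon 2: TAT Tyr / TAT Tyr — identical.
Codon 3: ATT Ile / AAT Asn — nonsynonymous.
Codon 4: GCT Ala / GCT Ala — identical.
Codon 5: TCG Ser / TCG Ser — identical.
Codon 6: GTC Val / GTC Val — identical.
Codon 7: GAC Asp / GAT Asp — synonymous.
Codon 8: AAC Asn / AAT Asn — synonymous.
Codon 9: GTC Val / GTC Val — identical.
Nonsynonymous differences: 1.

1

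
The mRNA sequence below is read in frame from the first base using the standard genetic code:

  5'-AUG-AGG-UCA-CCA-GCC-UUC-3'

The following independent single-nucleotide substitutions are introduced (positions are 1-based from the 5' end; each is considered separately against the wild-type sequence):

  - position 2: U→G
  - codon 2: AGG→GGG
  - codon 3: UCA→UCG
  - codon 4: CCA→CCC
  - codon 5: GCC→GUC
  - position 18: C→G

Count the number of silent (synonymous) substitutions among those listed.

2

Codon 1: AUG (Met) → AGG (Arg) — missense.
Codon 2: AGG (Arg) → GGG (Gly) — missense.
Codon 3: UCA (Ser) → UCG (Ser) — synonymous.
Codon 4: CCA (Pro) → CCC (Pro) — synonymous.
Codon 5: GCC (Ala) → GUC (Val) — missense.
Codon 6: UUC (Phe) → UUG (Leu) — missense.
Synonymous: 2 of 6.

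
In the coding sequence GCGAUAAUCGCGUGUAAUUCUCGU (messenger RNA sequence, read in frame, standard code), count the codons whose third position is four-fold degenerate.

Codon 1 GCG (Ala): third position 4-fold.
Codon 2 AUA (Ile): third position 3-fold.
Codon 3 AUC (Ile): third position 3-fold.
Codon 4 GCG (Ala): third position 4-fold.
Codon 5 UGU (Cys): third position 2-fold.
Codon 6 AAU (Asn): third position 2-fold.
Codon 7 UCU (Ser): third position 4-fold.
Codon 8 CGU (Arg): third position 4-fold.
Four-fold degenerate third positions: 4.

4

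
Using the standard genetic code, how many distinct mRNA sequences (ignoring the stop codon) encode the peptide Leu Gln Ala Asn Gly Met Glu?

768

Leu: 6 codons.
Gln: 2 codons.
Ala: 4 codons.
Asn: 2 codons.
Gly: 4 codons.
Met: 1 codon.
Glu: 2 codons.
6 × 2 × 4 × 2 × 4 × 1 × 2 = 768.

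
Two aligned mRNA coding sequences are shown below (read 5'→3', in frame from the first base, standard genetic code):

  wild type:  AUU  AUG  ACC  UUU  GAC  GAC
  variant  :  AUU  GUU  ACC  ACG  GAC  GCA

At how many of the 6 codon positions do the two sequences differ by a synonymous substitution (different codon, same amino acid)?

0

Codon 1: AUU Ile / AUU Ile — identical.
Codon 2: AUG Met / GUU Val — nonsynonymous.
Codon 3: ACC Thr / ACC Thr — identical.
Codon 4: UUU Phe / ACG Thr — nonsynonymous.
Codon 5: GAC Asp / GAC Asp — identical.
Codon 6: GAC Asp / GCA Ala — nonsynonymous.
Synonymous differences: 0.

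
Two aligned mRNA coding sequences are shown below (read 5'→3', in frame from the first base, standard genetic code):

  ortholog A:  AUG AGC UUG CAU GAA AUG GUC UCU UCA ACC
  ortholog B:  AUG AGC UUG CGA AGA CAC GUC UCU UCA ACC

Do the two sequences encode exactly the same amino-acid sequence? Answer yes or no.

Codon 1: AUG Met / AUG Met — identical.
Codon 2: AGC Ser / AGC Ser — identical.
Codon 3: UUG Leu / UUG Leu — identical.
Codon 4: CAU His / CGA Arg — nonsynonymous.
Codon 5: GAA Glu / AGA Arg — nonsynonymous.
Codon 6: AUG Met / CAC His — nonsynonymous.
Codon 7: GUC Val / GUC Val — identical.
Codon 8: UCU Ser / UCU Ser — identical.
Codon 9: UCA Ser / UCA Ser — identical.
Codon 10: ACC Thr / ACC Thr — identical.
Nonsynonymous differences: 3 → different protein.

no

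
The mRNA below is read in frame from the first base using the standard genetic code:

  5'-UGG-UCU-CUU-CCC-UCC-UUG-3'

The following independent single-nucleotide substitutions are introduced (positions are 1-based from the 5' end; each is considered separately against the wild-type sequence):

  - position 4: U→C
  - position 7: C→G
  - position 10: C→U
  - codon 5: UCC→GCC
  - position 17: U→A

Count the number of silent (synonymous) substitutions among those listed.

Codon 2: UCU (Ser) → CCU (Pro) — missense.
Codon 3: CUU (Leu) → GUU (Val) — missense.
Codon 4: CCC (Pro) → UCC (Ser) — missense.
Codon 5: UCC (Ser) → GCC (Ala) — missense.
Codon 6: UUG (Leu) → UAG (Stop) — nonsense.
Synonymous: 0 of 5.

0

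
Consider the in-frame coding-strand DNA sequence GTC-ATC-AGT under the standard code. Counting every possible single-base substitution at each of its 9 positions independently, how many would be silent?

Codon 1 (GTC, Val): 3 synonymous substitutions.
Codon 2 (ATC, Ile): 2 synonymous substitutions.
Codon 3 (AGT, Ser): 1 synonymous substitution.
Total: 3 + 2 + 1 = 6.

6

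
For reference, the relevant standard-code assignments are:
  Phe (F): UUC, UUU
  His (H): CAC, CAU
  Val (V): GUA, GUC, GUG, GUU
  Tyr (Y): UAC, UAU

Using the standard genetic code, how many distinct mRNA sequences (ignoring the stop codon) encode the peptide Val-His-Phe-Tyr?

Val: 4 codons.
His: 2 codons.
Phe: 2 codons.
Tyr: 2 codons.
4 × 2 × 2 × 2 = 32.

32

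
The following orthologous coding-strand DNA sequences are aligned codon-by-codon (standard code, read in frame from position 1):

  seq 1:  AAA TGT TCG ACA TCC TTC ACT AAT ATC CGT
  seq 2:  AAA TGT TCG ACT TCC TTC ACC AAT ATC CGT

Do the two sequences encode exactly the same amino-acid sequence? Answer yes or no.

yes

Codon 1: AAA Lys / AAA Lys — identical.
Codon 2: TGT Cys / TGT Cys — identical.
Codon 3: TCG Ser / TCG Ser — identical.
Codon 4: ACA Thr / ACT Thr — synonymous.
Codon 5: TCC Ser / TCC Ser — identical.
Codon 6: TTC Phe / TTC Phe — identical.
Codon 7: ACT Thr / ACC Thr — synonymous.
Codon 8: AAT Asn / AAT Asn — identical.
Codon 9: ATC Ile / ATC Ile — identical.
Codon 10: CGT Arg / CGT Arg — identical.
Nonsynonymous differences: 0 → same protein.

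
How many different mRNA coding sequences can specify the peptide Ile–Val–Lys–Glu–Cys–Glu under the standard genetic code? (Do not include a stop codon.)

Ile: 3 codons.
Val: 4 codons.
Lys: 2 codons.
Glu: 2 codons.
Cys: 2 codons.
Glu: 2 codons.
3 × 4 × 2 × 2 × 2 × 2 = 192.

192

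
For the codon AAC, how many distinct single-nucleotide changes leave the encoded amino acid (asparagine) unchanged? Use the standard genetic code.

Position 1: none → 0 synonymous.
Position 2: none → 0 synonymous.
Position 3: AAT → 1 synonymous.
Total: 0 + 0 + 1 = 1.

1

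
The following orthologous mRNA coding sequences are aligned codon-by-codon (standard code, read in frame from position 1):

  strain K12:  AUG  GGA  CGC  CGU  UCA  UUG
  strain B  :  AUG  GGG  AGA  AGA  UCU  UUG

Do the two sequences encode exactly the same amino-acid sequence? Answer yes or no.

Codon 1: AUG Met / AUG Met — identical.
Codon 2: GGA Gly / GGG Gly — synonymous.
Codon 3: CGC Arg / AGA Arg — synonymous.
Codon 4: CGU Arg / AGA Arg — synonymous.
Codon 5: UCA Ser / UCU Ser — synonymous.
Codon 6: UUG Leu / UUG Leu — identical.
Nonsynonymous differences: 0 → same protein.

yes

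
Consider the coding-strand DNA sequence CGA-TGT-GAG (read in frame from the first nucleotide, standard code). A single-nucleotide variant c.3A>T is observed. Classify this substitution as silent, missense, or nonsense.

Position 3 falls in codon 1: CGA → Arg.
After the substitution the codon is CGT → Arg.
Both encode Arg, so the change is synonymous.

silent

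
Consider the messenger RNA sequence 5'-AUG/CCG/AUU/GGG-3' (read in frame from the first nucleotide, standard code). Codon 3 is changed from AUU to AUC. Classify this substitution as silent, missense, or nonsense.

Position 9 falls in codon 3: AUU → Ile.
After the substitution the codon is AUC → Ile.
Both encode Ile, so the change is synonymous.

silent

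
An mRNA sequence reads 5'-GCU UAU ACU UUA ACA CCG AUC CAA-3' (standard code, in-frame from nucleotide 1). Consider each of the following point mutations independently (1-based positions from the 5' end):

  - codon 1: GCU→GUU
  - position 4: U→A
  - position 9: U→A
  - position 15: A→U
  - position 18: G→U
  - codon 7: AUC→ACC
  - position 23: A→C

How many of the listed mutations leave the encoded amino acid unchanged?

3

Codon 1: GCU (Ala) → GUU (Val) — missense.
Codon 2: UAU (Tyr) → AAU (Asn) — missense.
Codon 3: ACU (Thr) → ACA (Thr) — synonymous.
Codon 5: ACA (Thr) → ACU (Thr) — synonymous.
Codon 6: CCG (Pro) → CCU (Pro) — synonymous.
Codon 7: AUC (Ile) → ACC (Thr) — missense.
Codon 8: CAA (Gln) → CCA (Pro) — missense.
Synonymous: 3 of 7.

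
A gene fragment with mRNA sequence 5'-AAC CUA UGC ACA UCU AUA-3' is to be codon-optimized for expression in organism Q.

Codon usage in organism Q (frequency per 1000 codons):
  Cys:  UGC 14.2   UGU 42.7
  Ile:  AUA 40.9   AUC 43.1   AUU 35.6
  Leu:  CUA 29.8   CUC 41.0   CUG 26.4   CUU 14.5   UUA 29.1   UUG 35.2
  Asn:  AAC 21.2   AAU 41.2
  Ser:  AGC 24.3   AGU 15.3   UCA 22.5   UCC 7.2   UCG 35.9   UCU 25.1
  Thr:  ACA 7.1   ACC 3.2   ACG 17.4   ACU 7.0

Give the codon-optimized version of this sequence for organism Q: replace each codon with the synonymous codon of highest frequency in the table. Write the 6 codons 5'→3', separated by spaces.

AAU CUC UGU ACG UCG AUC

Codon 1 (Asn): best is AAU at 41.2.
Codon 2 (Leu): best is CUC at 41.0.
Codon 3 (Cys): best is UGU at 42.7.
Codon 4 (Thr): best is ACG at 17.4.
Codon 5 (Ser): best is UCG at 35.9.
Codon 6 (Ile): best is AUC at 43.1.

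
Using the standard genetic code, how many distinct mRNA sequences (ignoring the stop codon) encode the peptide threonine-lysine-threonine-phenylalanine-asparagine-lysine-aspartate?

512

Thr: 4 codons.
Lys: 2 codons.
Thr: 4 codons.
Phe: 2 codons.
Asn: 2 codons.
Lys: 2 codons.
Asp: 2 codons.
4 × 2 × 4 × 2 × 2 × 2 × 2 = 512.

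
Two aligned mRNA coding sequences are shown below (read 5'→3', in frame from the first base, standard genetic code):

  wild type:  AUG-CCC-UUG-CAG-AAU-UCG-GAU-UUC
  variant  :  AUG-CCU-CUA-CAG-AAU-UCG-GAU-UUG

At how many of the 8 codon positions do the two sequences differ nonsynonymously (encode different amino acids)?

1

Codon 1: AUG Met / AUG Met — identical.
Codon 2: CCC Pro / CCU Pro — synonymous.
Codon 3: UUG Leu / CUA Leu — synonymous.
Codon 4: CAG Gln / CAG Gln — identical.
Codon 5: AAU Asn / AAU Asn — identical.
Codon 6: UCG Ser / UCG Ser — identical.
Codon 7: GAU Asp / GAU Asp — identical.
Codon 8: UUC Phe / UUG Leu — nonsynonymous.
Nonsynonymous differences: 1.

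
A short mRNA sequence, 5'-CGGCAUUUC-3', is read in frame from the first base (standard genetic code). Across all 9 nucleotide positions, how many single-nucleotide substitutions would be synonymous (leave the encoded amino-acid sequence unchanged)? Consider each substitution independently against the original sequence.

6

Codon 1 (CGG, Arg): 4 synonymous substitutions.
Codon 2 (CAU, His): 1 synonymous substitution.
Codon 3 (UUC, Phe): 1 synonymous substitution.
Total: 4 + 1 + 1 = 6.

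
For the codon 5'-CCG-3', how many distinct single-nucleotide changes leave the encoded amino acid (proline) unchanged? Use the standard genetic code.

Position 1: none → 0 synonymous.
Position 2: none → 0 synonymous.
Position 3: CCU, CCC, CCA → 3 synonymous.
Total: 0 + 0 + 3 = 3.

3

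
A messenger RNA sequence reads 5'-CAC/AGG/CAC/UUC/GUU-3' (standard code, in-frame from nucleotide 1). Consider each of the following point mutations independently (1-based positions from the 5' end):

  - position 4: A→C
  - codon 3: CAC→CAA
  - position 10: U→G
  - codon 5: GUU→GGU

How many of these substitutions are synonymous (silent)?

Codon 2: AGG (Arg) → CGG (Arg) — synonymous.
Codon 3: CAC (His) → CAA (Gln) — missense.
Codon 4: UUC (Phe) → GUC (Val) — missense.
Codon 5: GUU (Val) → GGU (Gly) — missense.
Synonymous: 1 of 4.

1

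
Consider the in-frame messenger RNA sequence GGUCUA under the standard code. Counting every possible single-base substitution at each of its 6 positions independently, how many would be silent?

Codon 1 (GGU, Gly): 3 synonymous substitutions.
Codon 2 (CUA, Leu): 4 synonymous substitutions.
Total: 3 + 4 = 7.

7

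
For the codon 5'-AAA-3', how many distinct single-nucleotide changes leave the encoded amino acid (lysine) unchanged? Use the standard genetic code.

Position 1: none → 0 synonymous.
Position 2: none → 0 synonymous.
Position 3: AAG → 1 synonymous.
Total: 0 + 0 + 1 = 1.

1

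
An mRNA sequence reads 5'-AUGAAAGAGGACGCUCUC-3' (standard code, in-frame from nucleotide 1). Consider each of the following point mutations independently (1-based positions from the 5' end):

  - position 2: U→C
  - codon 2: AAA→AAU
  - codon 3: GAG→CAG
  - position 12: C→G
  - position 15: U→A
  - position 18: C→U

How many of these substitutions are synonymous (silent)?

2

Codon 1: AUG (Met) → ACG (Thr) — missense.
Codon 2: AAA (Lys) → AAU (Asn) — missense.
Codon 3: GAG (Glu) → CAG (Gln) — missense.
Codon 4: GAC (Asp) → GAG (Glu) — missense.
Codon 5: GCU (Ala) → GCA (Ala) — synonymous.
Codon 6: CUC (Leu) → CUU (Leu) — synonymous.
Synonymous: 2 of 6.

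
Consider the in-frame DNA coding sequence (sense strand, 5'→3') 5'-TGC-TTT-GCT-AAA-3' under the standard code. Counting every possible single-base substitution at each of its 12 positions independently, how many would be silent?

Codon 1 (TGC, Cys): 1 synonymous substitution.
Codon 2 (TTT, Phe): 1 synonymous substitution.
Codon 3 (GCT, Ala): 3 synonymous substitutions.
Codon 4 (AAA, Lys): 1 synonymous substitution.
Total: 1 + 1 + 3 + 1 = 6.

6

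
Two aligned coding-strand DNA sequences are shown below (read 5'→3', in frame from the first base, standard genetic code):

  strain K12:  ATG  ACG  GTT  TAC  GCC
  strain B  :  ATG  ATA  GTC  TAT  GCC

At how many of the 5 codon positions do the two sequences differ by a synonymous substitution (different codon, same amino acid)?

Codon 1: ATG Met / ATG Met — identical.
Codon 2: ACG Thr / ATA Ile — nonsynonymous.
Codon 3: GTT Val / GTC Val — synonymous.
Codon 4: TAC Tyr / TAT Tyr — synonymous.
Codon 5: GCC Ala / GCC Ala — identical.
Synonymous differences: 2.

2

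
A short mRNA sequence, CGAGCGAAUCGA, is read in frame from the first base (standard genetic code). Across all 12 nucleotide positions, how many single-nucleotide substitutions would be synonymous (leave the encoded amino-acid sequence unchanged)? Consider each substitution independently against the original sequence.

12

Codon 1 (CGA, Arg): 4 synonymous substitutions.
Codon 2 (GCG, Ala): 3 synonymous substitutions.
Codon 3 (AAU, Asn): 1 synonymous substitution.
Codon 4 (CGA, Arg): 4 synonymous substitutions.
Total: 4 + 3 + 1 + 4 = 12.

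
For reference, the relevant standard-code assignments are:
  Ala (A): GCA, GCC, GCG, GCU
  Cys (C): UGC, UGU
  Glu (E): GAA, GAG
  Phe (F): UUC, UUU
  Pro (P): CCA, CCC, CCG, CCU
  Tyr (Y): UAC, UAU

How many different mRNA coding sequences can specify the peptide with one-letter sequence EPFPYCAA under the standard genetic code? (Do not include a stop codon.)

Glu: 2 codons.
Pro: 4 codons.
Phe: 2 codons.
Pro: 4 codons.
Tyr: 2 codons.
Cys: 2 codons.
Ala: 4 codons.
Ala: 4 codons.
2 × 4 × 2 × 4 × 2 × 2 × 4 × 4 = 4096.

4096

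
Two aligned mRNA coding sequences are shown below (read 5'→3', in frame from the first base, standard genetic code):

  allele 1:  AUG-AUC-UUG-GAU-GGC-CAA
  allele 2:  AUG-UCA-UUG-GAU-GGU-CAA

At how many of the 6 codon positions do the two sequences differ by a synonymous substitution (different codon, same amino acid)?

Codon 1: AUG Met / AUG Met — identical.
Codon 2: AUC Ile / UCA Ser — nonsynonymous.
Codon 3: UUG Leu / UUG Leu — identical.
Codon 4: GAU Asp / GAU Asp — identical.
Codon 5: GGC Gly / GGU Gly — synonymous.
Codon 6: CAA Gln / CAA Gln — identical.
Synonymous differences: 1.

1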